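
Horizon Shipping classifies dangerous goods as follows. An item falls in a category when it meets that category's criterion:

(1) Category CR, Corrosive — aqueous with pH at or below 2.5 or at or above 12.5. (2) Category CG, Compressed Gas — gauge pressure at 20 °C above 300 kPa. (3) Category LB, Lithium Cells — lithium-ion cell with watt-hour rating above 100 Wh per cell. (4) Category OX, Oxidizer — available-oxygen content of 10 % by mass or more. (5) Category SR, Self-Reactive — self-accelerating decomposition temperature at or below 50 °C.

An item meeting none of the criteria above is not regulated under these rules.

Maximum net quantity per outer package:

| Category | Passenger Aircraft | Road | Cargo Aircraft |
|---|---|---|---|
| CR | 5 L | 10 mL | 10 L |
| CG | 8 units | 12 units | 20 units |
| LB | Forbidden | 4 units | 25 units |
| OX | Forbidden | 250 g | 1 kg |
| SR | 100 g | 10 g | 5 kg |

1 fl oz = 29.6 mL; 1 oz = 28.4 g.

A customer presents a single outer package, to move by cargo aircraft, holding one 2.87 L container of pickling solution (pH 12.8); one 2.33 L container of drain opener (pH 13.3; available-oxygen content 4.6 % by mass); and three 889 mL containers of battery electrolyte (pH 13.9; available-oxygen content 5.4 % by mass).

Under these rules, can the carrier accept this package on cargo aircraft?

Yes

With pH 12.8 (≥ 12.5), the pickling solution falls in Category CR.
The drain opener has pH 13.3, which is ≥ 12.5, so it is Category CR (Corrosive).
pH 13.9 meets the Category CR criterion (Corrosive), so the battery electrolyte is Category CR.
Category CR net quantity: 2.87 L + 2.33 L + (three 889 mL containers = 2.667 L) = 7.867 L.
That is within the Category CR cargo aircraft limit of 10 L.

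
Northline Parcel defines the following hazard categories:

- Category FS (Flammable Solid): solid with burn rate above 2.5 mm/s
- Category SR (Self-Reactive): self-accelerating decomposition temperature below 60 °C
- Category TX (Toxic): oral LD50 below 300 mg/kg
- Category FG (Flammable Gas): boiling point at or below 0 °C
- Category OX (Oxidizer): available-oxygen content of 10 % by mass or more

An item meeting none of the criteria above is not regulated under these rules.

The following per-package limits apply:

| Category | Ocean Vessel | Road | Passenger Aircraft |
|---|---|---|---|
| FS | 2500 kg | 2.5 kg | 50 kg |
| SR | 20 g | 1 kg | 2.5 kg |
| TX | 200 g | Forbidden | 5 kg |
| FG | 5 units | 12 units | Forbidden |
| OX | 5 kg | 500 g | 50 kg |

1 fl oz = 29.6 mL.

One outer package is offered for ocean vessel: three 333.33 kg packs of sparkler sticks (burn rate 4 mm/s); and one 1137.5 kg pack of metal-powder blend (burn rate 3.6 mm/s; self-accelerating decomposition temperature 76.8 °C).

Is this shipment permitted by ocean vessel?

Sparkler sticks: burn rate 4 mm/s > 2.5 mm/s → Category FS (Flammable Solid).
Burn rate 3.6 mm/s meets the Category FS criterion (Flammable Solid), so the metal-powder blend is Category FS.
Category FS net quantity: (three 333.33 kg packs = 999.99 kg) + 1137.5 kg = 2137.49 kg.
2137.49 kg is within the ocean vessel limit of 2500 kg for Category FS.

Yes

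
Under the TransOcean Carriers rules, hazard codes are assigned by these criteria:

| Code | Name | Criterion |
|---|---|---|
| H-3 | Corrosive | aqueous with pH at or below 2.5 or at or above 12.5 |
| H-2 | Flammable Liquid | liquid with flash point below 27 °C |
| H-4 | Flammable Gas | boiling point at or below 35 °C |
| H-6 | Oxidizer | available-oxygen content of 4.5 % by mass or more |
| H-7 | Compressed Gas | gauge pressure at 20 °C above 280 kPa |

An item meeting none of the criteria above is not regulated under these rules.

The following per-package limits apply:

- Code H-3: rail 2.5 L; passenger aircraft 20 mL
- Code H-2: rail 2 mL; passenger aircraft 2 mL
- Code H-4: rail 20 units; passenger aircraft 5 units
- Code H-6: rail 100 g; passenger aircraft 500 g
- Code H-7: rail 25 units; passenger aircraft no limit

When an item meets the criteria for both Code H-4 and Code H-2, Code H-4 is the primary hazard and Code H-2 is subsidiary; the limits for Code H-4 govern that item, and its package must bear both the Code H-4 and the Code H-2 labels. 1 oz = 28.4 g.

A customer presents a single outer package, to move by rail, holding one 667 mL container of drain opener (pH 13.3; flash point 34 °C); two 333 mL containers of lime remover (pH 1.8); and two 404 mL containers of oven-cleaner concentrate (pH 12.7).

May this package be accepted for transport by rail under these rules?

Yes

With pH 13.3 (≥ 12.5), the drain opener falls in Code H-3.
With pH 1.8 (≤ 2.5), the lime remover falls in Code H-3.
Oven-cleaner concentrate: pH 12.7 ≥ 12.5 → Code H-3 (Corrosive).
Code H-3 net quantity: 667 mL + (two 333 mL containers = 666 mL) + (two 404 mL containers = 808 mL) = 2.141 L.
2.141 L is within the rail limit of 2.5 L for Code H-3.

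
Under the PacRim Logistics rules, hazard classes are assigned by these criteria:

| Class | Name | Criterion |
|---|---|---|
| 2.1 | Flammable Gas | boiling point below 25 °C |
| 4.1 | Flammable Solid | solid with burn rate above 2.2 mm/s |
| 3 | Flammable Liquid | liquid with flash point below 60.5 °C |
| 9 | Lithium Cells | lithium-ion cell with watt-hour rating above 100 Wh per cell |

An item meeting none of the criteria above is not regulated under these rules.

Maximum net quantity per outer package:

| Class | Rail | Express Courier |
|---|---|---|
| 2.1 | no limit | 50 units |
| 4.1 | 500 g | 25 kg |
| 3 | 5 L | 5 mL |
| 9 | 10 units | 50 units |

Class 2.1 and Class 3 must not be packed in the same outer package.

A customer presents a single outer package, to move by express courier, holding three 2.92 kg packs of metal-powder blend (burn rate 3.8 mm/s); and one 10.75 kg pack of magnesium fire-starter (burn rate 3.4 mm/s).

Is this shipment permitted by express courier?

Yes

The metal-powder blend has burn rate 3.8 mm/s, which is > 2.2 mm/s, so it is Class 4.1 (Flammable Solid).
The magnesium fire-starter has burn rate 3.4 mm/s, which is > 2.2 mm/s, so it is Class 4.1 (Flammable Solid).
Total Class 4.1: (three 2.92 kg packs = 8.76 kg) + 10.75 kg = 19.51 kg.
19.51 kg is within the express courier limit of 25 kg for Class 4.1.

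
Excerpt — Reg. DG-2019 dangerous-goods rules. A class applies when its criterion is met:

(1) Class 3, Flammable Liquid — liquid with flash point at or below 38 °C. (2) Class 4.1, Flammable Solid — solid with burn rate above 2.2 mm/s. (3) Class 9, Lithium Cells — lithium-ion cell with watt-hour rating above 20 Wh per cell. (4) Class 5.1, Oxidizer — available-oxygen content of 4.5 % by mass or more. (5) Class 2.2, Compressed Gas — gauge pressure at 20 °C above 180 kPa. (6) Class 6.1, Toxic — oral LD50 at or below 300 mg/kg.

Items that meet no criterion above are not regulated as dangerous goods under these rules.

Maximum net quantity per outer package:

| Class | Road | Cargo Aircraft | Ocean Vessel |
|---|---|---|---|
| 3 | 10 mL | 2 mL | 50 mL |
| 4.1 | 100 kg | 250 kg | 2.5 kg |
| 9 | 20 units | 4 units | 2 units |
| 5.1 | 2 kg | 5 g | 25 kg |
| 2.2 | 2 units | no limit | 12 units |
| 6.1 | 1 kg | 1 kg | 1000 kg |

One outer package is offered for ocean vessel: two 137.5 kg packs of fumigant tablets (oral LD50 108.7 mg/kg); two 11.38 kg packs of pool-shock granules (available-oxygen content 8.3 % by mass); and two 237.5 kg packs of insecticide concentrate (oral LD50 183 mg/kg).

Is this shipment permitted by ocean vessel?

Yes

With oral LD50 108.7 mg/kg (≤ 300 mg/kg), the fumigant tablets fall in Class 6.1.
Available-oxygen content 8.3 % by mass meets the Class 5.1 criterion (Oxidizer), so the pool-shock granules are Class 5.1.
With oral LD50 183 mg/kg (≤ 300 mg/kg), the insecticide concentrate falls in Class 6.1.
Class 5.1 quantity: two 11.38 kg packs = 22.76 kg.
22.76 kg is within the ocean vessel limit of 25 kg for Class 5.1.
Total Class 6.1: (two 137.5 kg packs = 275 kg) + (two 237.5 kg packs = 475 kg) = 750 kg.
That is within the Class 6.1 ocean vessel limit of 1000 kg.
Every hazard class is within its ocean vessel limit and no segregation rule is violated.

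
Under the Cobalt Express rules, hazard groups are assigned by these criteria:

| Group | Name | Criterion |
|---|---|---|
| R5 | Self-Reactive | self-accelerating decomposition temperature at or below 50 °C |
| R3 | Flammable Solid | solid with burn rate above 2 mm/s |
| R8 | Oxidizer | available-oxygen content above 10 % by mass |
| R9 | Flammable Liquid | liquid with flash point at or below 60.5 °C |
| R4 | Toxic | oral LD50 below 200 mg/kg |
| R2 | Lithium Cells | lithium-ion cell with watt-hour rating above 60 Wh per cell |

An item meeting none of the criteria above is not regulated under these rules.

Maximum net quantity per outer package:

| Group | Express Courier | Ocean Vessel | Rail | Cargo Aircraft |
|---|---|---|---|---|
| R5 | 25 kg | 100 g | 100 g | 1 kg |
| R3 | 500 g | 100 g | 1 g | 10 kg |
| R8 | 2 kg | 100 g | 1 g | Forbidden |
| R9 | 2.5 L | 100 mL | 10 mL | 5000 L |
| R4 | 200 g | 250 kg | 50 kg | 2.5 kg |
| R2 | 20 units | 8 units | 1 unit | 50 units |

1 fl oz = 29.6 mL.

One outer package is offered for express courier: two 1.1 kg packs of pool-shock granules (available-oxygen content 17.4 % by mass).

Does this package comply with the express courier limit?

Pool-shock granules: available-oxygen content 17.4 % by mass > 10 % by mass → Group R8 (Oxidizer).
Group R8 quantity: two 1.1 kg packs = 2.2 kg.
That exceeds the Group R8 express courier limit of 2 kg.

No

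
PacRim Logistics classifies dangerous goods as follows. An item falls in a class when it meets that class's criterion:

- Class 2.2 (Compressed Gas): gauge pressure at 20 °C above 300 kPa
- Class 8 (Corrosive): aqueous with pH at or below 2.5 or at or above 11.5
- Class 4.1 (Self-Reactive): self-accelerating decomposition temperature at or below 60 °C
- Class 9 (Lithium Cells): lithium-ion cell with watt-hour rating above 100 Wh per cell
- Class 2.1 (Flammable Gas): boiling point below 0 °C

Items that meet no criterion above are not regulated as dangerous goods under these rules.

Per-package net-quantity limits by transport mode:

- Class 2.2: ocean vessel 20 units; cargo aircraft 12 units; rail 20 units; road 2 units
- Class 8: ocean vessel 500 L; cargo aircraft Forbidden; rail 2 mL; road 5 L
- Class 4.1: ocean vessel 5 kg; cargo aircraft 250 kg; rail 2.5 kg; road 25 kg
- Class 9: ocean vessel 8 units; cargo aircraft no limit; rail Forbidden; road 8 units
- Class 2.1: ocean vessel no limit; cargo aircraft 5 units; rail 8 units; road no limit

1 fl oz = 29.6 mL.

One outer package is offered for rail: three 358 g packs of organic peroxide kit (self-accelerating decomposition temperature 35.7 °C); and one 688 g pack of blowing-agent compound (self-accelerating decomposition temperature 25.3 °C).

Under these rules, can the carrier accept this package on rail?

Yes

The organic peroxide kit has self-accelerating decomposition temperature 35.7 °C, which is ≤ 60 °C, so it is Class 4.1 (Self-Reactive).
Blowing-agent compound: self-accelerating decomposition temperature 25.3 °C ≤ 60 °C → Class 4.1 (Self-Reactive).
Total Class 4.1: (three 358 g packs = 1.074 kg) + 688 g = 1.762 kg.
1.762 kg is within the rail limit of 2.5 kg for Class 4.1.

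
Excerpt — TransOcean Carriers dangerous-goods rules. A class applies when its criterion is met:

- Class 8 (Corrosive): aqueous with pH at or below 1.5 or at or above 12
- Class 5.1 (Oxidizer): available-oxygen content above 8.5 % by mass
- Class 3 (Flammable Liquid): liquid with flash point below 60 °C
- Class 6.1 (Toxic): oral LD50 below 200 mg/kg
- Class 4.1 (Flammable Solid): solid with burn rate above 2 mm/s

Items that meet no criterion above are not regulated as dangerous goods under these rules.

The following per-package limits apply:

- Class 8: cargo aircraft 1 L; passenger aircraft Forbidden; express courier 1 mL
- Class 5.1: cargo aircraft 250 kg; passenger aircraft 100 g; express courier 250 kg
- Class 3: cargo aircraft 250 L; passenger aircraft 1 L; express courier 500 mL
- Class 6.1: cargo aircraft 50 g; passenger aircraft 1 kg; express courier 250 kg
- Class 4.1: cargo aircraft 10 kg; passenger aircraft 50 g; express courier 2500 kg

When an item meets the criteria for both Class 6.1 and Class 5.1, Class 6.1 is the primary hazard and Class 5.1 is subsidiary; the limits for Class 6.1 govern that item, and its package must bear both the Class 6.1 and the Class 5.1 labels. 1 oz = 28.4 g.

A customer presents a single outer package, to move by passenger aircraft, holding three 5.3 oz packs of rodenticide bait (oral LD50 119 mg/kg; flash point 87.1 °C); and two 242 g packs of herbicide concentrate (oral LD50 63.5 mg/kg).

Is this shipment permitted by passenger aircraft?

Yes

Oral LD50 119 mg/kg meets the Class 6.1 criterion (Toxic), so the rodenticide bait is Class 6.1.
With oral LD50 63.5 mg/kg (< 200 mg/kg), the herbicide concentrate falls in Class 6.1.
Class 6.1 net quantity: (three 5.3 oz packs = 451.56 g) + (two 242 g packs = 484 g) = 935.56 g.
935.56 g is within the passenger aircraft limit of 1 kg for Class 6.1.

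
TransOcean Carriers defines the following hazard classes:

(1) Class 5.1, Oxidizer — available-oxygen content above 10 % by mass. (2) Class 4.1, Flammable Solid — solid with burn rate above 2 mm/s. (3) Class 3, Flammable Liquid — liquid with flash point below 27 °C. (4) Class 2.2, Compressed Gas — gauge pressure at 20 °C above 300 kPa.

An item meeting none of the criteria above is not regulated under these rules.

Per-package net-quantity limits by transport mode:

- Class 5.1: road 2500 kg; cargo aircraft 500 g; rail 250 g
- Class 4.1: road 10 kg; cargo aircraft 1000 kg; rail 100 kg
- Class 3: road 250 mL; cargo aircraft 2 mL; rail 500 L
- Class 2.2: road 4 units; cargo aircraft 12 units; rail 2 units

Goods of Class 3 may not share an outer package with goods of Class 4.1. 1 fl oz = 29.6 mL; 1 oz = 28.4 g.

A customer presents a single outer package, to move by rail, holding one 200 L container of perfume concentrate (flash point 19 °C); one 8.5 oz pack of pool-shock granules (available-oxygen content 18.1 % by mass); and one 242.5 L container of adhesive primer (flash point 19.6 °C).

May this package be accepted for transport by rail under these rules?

Yes

Flash point 19 °C meets the Class 3 criterion (Flammable Liquid), so the perfume concentrate is Class 3.
Pool-shock granules: available-oxygen content 18.1 % by mass > 10 % by mass → Class 5.1 (Oxidizer).
With flash point 19.6 °C (< 27 °C), the adhesive primer falls in Class 3.
Total Class 3: 200 L + 242.5 L = 442.5 L.
442.5 L ≤ 500 L (rail limit, Class 3) — within limit.
Class 5.1 quantity: one 8.5 oz pack = 241.4 g.
241.4 g is within the rail limit of 250 g for Class 5.1.
The segregation rule (Class 3 with Class 4.1) does not apply to Class 3 with Class 5.1.
Every hazard class is within its rail limit and no segregation rule is violated.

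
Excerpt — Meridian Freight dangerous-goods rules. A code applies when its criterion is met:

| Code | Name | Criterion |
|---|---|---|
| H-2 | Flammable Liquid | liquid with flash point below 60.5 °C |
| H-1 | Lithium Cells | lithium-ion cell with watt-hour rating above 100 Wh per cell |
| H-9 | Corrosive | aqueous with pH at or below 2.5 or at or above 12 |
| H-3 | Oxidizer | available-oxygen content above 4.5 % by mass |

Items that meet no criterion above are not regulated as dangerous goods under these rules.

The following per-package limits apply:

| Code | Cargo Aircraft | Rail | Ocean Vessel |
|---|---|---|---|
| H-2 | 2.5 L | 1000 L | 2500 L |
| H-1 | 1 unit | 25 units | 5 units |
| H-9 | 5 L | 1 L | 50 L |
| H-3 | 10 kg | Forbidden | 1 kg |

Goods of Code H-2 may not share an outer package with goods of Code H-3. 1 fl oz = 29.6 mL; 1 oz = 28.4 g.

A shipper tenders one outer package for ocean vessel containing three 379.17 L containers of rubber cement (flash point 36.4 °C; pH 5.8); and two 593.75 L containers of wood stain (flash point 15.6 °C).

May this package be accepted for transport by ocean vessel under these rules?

Yes

Rubber cement: flash point 36.4 °C < 60.5 °C → Code H-2 (Flammable Liquid).
With flash point 15.6 °C (< 60.5 °C), the wood stain falls in Code H-2.
Total Code H-2: (three 379.17 L containers = 1137.51 L) + (two 593.75 L containers = 1187.5 L) = 2325.01 L.
2325.01 L ≤ 2500 L (ocean vessel limit, Code H-2) — within limit.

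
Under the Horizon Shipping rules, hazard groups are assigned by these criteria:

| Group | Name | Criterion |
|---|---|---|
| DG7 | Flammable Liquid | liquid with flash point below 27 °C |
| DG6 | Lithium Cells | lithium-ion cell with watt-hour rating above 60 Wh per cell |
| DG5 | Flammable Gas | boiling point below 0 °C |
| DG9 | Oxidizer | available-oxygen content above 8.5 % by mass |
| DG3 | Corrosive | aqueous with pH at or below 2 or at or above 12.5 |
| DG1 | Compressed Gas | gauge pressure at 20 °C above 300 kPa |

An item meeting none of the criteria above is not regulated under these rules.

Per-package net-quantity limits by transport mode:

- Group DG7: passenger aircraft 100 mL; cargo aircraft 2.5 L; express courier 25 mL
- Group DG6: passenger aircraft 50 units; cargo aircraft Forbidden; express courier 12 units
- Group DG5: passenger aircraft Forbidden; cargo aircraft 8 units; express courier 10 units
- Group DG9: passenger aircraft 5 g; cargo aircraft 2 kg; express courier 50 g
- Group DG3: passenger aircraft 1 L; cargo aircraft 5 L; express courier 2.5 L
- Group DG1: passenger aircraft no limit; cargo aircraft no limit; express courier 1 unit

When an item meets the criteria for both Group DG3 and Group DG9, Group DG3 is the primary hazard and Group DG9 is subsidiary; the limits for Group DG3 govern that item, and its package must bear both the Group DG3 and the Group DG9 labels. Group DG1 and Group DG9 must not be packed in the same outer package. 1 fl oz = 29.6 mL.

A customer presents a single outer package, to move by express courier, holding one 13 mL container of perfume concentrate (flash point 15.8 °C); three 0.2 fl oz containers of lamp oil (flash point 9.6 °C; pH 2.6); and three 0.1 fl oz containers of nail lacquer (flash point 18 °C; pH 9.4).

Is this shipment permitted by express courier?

No

Perfume concentrate: flash point 15.8 °C < 27 °C → Group DG7 (Flammable Liquid).
The lamp oil has flash point 9.6 °C, which is < 27 °C, so it is Group DG7 (Flammable Liquid).
With flash point 18 °C (< 27 °C), the nail lacquer falls in Group DG7.
Group DG7 net quantity: 13 mL + (three 0.2 fl oz containers = 17.76 mL) + (three 0.1 fl oz containers = 8.88 mL) = 39.64 mL.
That exceeds the Group DG7 express courier limit of 25 mL.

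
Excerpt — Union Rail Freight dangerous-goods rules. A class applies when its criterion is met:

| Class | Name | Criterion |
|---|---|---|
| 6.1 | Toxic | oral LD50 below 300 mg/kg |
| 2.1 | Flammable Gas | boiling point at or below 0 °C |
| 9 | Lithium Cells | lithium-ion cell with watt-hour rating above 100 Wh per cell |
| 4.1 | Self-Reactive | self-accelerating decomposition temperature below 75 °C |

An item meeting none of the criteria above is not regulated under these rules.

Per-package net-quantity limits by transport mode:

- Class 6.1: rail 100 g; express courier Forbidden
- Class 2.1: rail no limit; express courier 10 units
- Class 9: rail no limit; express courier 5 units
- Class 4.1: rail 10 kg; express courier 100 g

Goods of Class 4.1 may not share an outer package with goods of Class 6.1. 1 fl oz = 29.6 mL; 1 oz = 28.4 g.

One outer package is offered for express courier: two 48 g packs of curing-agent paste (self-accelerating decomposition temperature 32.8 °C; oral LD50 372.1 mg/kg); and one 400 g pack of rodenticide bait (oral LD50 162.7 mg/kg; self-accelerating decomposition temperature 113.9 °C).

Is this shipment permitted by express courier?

No

With self-accelerating decomposition temperature 32.8 °C (< 75 °C), the curing-agent paste falls in Class 4.1.
With oral LD50 162.7 mg/kg (< 300 mg/kg), the rodenticide bait falls in Class 6.1.
Class 4.1 quantity: two 48 g packs = 96 g.
96 g ≤ 100 g (express courier limit, Class 4.1) — within limit.
Class 6.1 quantity: 400 g.
By express courier, Class 6.1 is Forbidden regardless of quantity.
Class 4.1 and Class 6.1 may not share an outer package.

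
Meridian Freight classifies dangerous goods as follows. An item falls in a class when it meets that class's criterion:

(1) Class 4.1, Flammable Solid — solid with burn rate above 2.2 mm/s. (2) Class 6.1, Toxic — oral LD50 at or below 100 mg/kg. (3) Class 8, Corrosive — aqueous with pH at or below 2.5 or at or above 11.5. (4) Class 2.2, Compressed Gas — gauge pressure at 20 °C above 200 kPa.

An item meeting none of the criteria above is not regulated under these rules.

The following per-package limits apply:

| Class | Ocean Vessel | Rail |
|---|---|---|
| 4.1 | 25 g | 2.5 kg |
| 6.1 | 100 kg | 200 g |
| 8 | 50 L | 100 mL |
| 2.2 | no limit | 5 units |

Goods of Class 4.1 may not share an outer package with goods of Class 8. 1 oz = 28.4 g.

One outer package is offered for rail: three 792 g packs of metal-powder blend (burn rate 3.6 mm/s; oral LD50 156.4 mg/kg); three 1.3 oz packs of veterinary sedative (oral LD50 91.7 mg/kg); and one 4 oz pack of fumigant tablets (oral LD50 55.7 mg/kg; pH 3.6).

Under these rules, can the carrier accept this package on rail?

Burn rate 3.6 mm/s meets the Class 4.1 criterion (Flammable Solid), so the metal-powder blend is Class 4.1.
Veterinary sedative: oral LD50 91.7 mg/kg ≤ 100 mg/kg → Class 6.1 (Toxic).
Oral LD50 55.7 mg/kg meets the Class 6.1 criterion (Toxic), so the fumigant tablets are Class 6.1.
Class 6.1 net quantity: (three 1.3 oz packs = 110.76 g) + (one 4 oz pack = 113.6 g) = 224.36 g.
224.36 g exceeds the rail limit of 200 g for Class 6.1.
Class 4.1 quantity: three 792 g packs = 2.376 kg.
2.376 kg is within the rail limit of 2.5 kg for Class 4.1.
The segregation rule (Class 4.1 with Class 8) does not apply to Class 6.1 with Class 4.1.

No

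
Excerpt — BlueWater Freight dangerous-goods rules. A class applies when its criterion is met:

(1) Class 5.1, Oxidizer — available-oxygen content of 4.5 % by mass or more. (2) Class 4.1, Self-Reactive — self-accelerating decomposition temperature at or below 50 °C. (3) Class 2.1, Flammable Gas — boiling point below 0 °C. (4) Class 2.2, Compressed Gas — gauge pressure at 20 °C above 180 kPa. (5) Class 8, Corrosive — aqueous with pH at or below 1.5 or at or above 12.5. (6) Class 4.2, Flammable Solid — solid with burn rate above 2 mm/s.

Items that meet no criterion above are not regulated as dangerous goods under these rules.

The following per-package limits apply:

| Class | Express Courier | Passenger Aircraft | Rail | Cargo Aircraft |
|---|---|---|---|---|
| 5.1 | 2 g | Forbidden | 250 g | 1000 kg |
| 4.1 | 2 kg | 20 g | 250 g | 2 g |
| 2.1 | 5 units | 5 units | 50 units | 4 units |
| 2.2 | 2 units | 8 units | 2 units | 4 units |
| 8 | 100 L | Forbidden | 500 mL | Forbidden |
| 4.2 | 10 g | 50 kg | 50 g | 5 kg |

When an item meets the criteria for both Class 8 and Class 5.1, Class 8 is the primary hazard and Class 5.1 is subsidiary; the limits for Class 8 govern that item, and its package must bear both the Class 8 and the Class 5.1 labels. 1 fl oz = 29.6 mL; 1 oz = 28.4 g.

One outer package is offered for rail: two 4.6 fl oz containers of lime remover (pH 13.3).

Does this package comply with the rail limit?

Lime remover: pH 13.3 ≥ 12.5 → Class 8 (Corrosive).
Class 8 quantity: two 4.6 fl oz containers = 272.32 mL.
272.32 mL ≤ 500 mL (rail limit, Class 8) — within limit.

Yes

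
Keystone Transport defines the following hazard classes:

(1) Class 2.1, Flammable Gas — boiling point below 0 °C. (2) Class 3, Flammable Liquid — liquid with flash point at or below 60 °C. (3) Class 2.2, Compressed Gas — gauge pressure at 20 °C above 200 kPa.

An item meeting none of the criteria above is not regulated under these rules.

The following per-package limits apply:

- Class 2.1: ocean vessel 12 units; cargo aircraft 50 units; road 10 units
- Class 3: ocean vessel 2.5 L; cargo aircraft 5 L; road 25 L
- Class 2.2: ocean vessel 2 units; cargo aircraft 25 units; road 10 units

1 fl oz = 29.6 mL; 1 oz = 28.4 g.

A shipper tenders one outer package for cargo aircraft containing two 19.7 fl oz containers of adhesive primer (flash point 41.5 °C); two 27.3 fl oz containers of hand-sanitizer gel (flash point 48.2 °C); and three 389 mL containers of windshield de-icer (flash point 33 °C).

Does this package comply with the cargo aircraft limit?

With flash point 41.5 °C (≤ 60 °C), the adhesive primer falls in Class 3.
Hand-sanitizer gel: flash point 48.2 °C ≤ 60 °C → Class 3 (Flammable Liquid).
Flash point 33 °C meets the Class 3 criterion (Flammable Liquid), so the windshield de-icer is Class 3.
Total Class 3: (two 19.7 fl oz containers = 1166.24 mL) + (two 27.3 fl oz containers = 1616.16 mL) + (three 389 mL containers = 1.167 L) = 3949.4 mL.
3949.4 mL ≤ 5 L (cargo aircraft limit, Class 3) — within limit.

Yes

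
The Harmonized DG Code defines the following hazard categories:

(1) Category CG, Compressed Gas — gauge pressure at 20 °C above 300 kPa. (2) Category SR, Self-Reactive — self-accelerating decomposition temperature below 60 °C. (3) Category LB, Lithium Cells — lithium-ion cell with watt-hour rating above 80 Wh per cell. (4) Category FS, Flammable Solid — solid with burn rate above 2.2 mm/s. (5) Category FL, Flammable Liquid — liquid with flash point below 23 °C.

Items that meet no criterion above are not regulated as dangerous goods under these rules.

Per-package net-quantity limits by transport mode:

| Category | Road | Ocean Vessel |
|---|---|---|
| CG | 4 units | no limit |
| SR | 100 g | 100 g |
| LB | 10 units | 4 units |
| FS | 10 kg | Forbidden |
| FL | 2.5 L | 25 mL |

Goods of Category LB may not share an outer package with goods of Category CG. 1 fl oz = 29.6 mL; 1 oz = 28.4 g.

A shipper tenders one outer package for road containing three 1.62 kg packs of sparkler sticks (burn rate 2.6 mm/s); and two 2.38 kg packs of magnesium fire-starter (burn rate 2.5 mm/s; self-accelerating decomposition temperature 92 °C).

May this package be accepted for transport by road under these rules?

With burn rate 2.6 mm/s (> 2.2 mm/s), the sparkler sticks fall in Category FS.
The magnesium fire-starter has burn rate 2.5 mm/s, which is > 2.2 mm/s, so it is Category FS (Flammable Solid).
Category FS net quantity: (three 1.62 kg packs = 4.86 kg) + (two 2.38 kg packs = 4.76 kg) = 9.62 kg.
That is within the Category FS road limit of 10 kg.

Yes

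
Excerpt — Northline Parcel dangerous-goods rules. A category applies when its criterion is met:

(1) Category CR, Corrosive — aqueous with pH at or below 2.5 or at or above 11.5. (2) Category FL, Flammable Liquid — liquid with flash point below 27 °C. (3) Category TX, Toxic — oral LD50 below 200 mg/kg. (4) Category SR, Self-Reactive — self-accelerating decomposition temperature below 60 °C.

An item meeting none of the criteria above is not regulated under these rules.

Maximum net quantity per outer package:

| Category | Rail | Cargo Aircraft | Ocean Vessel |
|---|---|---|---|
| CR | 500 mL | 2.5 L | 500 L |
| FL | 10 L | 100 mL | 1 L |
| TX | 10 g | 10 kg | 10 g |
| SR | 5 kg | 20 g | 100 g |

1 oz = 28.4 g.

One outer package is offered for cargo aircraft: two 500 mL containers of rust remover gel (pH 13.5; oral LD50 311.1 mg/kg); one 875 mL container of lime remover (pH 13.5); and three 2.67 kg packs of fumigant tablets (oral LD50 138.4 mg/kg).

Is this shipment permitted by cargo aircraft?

Yes

pH 13.5 meets the Category CR criterion (Corrosive), so the rust remover gel is Category CR.
pH 13.5 meets the Category CR criterion (Corrosive), so the lime remover is Category CR.
The fumigant tablets have oral LD50 138.4 mg/kg, which is < 200 mg/kg, so they are Category TX (Toxic).
Total Category CR: (two 500 mL containers = 1 L) + 875 mL = 1.875 L.
1.875 L is within the cargo aircraft limit of 2.5 L for Category CR.
Category TX quantity: three 2.67 kg packs = 8.01 kg.
8.01 kg ≤ 10 kg (cargo aircraft limit, Category TX) — within limit.
Every hazard category is within its cargo aircraft limit and no segregation rule is violated.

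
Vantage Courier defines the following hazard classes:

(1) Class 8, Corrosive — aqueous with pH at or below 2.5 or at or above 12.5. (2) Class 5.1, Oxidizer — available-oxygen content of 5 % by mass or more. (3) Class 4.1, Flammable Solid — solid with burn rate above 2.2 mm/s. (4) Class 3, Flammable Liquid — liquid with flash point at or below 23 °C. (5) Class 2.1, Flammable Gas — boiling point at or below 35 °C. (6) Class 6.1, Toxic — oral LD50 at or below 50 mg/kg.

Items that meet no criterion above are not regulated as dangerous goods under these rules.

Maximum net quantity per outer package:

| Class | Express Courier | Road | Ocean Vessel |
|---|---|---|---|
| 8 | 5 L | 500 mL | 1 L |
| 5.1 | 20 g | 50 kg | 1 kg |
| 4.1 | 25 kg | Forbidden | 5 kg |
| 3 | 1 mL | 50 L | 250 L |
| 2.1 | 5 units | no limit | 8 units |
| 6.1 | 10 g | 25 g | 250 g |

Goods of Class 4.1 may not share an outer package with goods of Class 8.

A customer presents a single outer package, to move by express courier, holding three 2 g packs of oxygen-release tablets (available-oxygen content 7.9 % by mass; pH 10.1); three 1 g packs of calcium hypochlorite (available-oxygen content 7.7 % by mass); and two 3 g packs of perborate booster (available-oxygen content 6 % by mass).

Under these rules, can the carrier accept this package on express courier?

Available-oxygen content 7.9 % by mass meets the Class 5.1 criterion (Oxidizer), so the oxygen-release tablets are Class 5.1.
The calcium hypochlorite has available-oxygen content 7.7 % by mass, which is ≥ 5 % by mass, so it is Class 5.1 (Oxidizer).
The perborate booster has available-oxygen content 6 % by mass, which is ≥ 5 % by mass, so it is Class 5.1 (Oxidizer).
Class 5.1 net quantity: (three 2 g packs = 6 g) + (three 1 g packs = 3 g) + (two 3 g packs = 6 g) = 15 g.
That is within the Class 5.1 express courier limit of 20 g.

Yes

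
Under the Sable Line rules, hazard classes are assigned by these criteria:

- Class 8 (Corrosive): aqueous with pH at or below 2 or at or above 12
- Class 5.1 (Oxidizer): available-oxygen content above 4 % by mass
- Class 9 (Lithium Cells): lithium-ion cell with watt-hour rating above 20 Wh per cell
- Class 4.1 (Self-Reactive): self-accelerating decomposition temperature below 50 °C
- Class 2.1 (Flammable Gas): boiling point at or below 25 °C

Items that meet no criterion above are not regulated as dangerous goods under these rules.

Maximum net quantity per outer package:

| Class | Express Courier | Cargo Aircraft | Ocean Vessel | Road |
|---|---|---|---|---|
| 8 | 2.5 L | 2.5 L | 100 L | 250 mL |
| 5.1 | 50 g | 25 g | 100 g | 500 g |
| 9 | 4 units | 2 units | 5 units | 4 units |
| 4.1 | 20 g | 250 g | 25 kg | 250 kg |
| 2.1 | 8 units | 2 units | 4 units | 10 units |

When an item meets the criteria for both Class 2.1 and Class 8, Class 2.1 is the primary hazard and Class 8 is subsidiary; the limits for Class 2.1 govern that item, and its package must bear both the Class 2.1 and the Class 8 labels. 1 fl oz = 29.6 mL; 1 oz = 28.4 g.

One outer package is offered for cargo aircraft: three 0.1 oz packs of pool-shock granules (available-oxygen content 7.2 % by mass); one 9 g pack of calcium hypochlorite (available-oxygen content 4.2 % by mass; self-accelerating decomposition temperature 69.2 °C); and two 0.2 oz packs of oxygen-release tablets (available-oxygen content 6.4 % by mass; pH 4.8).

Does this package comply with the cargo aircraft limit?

The pool-shock granules have available-oxygen content 7.2 % by mass, which is > 4 % by mass, so they are Class 5.1 (Oxidizer).
The calcium hypochlorite has available-oxygen content 4.2 % by mass, which is > 4 % by mass, so it is Class 5.1 (Oxidizer).
Available-oxygen content 6.4 % by mass meets the Class 5.1 criterion (Oxidizer), so the oxygen-release tablets are Class 5.1.
Class 5.1 net quantity: (three 0.1 oz packs = 8.52 g) + 9 g + (two 0.2 oz packs = 11.36 g) = 28.88 g.
That exceeds the Class 5.1 cargo aircraft limit of 25 g.

No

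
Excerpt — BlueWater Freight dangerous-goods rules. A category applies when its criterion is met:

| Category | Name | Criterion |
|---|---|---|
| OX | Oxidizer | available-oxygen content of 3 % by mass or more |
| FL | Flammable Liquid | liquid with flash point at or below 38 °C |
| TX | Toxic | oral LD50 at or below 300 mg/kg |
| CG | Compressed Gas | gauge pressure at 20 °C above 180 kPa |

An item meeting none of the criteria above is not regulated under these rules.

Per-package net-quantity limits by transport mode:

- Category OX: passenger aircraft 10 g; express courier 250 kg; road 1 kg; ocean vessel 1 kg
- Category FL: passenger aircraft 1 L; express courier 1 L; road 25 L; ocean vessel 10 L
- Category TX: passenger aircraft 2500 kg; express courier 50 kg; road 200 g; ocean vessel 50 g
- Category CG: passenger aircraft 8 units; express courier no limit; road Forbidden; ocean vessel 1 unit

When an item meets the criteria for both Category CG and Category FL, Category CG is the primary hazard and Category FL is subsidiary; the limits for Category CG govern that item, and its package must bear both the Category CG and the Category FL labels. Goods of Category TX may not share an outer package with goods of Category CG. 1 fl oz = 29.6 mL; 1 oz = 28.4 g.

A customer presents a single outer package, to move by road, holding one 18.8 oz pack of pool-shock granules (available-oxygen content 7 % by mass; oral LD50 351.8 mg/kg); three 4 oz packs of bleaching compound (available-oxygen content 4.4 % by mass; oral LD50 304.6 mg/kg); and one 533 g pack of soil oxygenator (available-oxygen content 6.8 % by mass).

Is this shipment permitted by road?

No

The pool-shock granules have available-oxygen content 7 % by mass, which is ≥ 3 % by mass, so they are Category OX (Oxidizer).
The bleaching compound has available-oxygen content 4.4 % by mass, which is ≥ 3 % by mass, so it is Category OX (Oxidizer).
Soil oxygenator: available-oxygen content 6.8 % by mass ≥ 3 % by mass → Category OX (Oxidizer).
Total Category OX: (one 18.8 oz pack = 533.92 g) + (three 4 oz packs = 340.8 g) + 533 g = 1407.72 g.
1407.72 g exceeds the road limit of 1 kg for Category OX.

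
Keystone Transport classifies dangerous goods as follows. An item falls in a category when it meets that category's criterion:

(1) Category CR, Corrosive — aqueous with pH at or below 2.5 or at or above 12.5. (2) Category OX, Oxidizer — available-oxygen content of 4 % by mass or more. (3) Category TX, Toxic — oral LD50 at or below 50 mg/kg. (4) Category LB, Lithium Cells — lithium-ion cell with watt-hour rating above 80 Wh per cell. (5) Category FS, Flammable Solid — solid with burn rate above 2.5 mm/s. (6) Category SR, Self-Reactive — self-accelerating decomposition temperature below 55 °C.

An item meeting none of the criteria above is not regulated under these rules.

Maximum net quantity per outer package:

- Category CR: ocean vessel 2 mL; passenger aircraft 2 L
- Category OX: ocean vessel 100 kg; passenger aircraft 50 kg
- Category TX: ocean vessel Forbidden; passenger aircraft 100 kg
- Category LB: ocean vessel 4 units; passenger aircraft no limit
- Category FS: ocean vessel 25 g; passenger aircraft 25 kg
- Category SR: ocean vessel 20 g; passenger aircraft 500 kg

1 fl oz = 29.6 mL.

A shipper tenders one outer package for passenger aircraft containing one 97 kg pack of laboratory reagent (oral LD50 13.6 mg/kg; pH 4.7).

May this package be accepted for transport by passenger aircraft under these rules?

Yes

Oral LD50 13.6 mg/kg meets the Category TX criterion (Toxic), so the laboratory reagent is Category TX.
Category TX quantity: 97 kg.
97 kg is within the passenger aircraft limit of 100 kg for Category TX.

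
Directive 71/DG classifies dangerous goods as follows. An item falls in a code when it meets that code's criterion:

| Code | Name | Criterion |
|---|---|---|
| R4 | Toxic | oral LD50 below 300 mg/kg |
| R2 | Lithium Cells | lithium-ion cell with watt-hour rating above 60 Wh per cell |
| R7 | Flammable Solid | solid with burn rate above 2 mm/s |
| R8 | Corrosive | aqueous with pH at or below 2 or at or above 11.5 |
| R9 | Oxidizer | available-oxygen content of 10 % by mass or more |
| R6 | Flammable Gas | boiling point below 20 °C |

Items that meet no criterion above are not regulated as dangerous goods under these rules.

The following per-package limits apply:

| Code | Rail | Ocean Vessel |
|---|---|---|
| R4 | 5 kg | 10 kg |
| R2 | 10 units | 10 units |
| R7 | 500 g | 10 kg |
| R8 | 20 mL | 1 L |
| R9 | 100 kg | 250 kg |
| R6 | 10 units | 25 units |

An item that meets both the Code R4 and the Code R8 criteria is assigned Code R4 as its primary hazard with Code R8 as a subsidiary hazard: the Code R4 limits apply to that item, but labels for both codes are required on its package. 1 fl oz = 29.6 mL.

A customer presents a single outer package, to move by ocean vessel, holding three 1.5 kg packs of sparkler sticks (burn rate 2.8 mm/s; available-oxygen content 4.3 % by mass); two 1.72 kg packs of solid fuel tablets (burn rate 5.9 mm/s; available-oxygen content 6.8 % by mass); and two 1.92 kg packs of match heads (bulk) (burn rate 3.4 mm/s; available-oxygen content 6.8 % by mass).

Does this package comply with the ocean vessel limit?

Burn rate 2.8 mm/s meets the Code R7 criterion (Flammable Solid), so the sparkler sticks are Code R7.
With burn rate 5.9 mm/s (> 2 mm/s), the solid fuel tablets fall in Code R7.
Match heads (bulk): burn rate 3.4 mm/s > 2 mm/s → Code R7 (Flammable Solid).
Code R7 net quantity: (three 1.5 kg packs = 4.5 kg) + (two 1.72 kg packs = 3.44 kg) + (two 1.92 kg packs = 3.84 kg) = 11.78 kg.
11.78 kg exceeds the ocean vessel limit of 10 kg for Code R7.

No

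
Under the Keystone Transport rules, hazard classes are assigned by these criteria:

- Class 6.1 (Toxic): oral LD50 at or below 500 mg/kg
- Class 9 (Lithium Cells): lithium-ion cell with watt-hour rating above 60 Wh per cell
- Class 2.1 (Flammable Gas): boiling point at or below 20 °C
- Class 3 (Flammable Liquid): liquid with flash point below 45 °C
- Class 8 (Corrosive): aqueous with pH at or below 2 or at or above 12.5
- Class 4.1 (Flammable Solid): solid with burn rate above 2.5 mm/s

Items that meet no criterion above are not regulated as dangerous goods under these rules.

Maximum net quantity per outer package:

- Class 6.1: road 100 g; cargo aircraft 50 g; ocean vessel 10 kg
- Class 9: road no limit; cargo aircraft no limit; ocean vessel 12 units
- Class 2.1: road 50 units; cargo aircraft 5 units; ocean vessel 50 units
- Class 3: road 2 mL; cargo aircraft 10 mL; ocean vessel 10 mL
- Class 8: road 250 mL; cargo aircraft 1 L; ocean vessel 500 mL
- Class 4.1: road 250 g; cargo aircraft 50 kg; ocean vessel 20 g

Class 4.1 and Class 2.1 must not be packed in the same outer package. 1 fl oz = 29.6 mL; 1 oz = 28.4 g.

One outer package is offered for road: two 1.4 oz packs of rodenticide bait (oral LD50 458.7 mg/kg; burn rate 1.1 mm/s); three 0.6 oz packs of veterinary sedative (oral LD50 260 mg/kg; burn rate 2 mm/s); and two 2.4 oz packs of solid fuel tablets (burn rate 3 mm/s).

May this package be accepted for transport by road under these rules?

No

Rodenticide bait: oral LD50 458.7 mg/kg ≤ 500 mg/kg → Class 6.1 (Toxic).
Oral LD50 260 mg/kg meets the Class 6.1 criterion (Toxic), so the veterinary sedative is Class 6.1.
Burn rate 3 mm/s meets the Class 4.1 criterion (Flammable Solid), so the solid fuel tablets are Class 4.1.
Total Class 6.1: (two 1.4 oz packs = 79.52 g) + (three 0.6 oz packs = 51.12 g) = 130.64 g.
That exceeds the Class 6.1 road limit of 100 g.
Class 4.1 quantity: two 2.4 oz packs = 136.32 g.
136.32 g is within the road limit of 250 g for Class 4.1.
The segregation rule (Class 4.1 with Class 2.1) does not apply to Class 6.1 with Class 4.1.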